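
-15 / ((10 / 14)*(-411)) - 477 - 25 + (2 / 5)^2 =-1718627 / 3425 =-501.79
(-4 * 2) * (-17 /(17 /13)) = 104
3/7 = 0.43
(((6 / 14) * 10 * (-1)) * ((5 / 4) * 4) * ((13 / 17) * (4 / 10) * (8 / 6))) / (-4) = 2.18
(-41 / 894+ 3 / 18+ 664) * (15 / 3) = 494770 / 149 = 3320.60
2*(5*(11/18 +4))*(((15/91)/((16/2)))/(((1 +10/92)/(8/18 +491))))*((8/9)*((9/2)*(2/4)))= 211087675/250614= 842.28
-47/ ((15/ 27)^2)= -3807/ 25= -152.28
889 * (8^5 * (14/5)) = 407830528/5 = 81566105.60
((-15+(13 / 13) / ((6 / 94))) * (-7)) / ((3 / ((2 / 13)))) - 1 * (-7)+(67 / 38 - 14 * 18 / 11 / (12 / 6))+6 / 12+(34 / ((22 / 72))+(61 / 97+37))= 347420308 / 2371941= 146.47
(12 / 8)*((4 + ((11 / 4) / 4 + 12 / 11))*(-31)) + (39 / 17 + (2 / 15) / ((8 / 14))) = -23891291 / 89760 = -266.17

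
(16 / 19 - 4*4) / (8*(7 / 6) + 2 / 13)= -5616 / 3515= -1.60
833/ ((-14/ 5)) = -595/ 2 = -297.50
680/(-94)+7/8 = -2391/376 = -6.36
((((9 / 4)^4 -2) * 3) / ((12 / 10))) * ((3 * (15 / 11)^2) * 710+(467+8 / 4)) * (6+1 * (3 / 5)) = 9726773853 / 5632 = 1727055.02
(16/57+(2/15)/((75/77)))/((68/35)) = 31241/145350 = 0.21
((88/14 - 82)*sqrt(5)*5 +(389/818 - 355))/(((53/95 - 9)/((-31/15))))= -780425*sqrt(5)/8421 - 56936863/656036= -294.02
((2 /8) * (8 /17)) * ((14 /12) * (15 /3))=35 /51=0.69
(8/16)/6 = 1/12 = 0.08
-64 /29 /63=-64 /1827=-0.04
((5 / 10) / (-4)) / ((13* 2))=-1 / 208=-0.00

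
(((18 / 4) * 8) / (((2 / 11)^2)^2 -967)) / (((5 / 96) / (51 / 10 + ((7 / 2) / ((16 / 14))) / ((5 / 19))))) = -11.96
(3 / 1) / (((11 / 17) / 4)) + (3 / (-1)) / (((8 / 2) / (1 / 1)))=783 / 44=17.80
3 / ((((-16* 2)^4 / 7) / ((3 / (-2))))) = -63 / 2097152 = -0.00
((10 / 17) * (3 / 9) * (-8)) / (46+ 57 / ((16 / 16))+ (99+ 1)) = -80 / 10353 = -0.01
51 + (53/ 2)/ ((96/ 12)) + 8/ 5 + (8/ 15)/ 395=5300633/ 94800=55.91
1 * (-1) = -1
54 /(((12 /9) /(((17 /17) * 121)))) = 4900.50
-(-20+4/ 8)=39/ 2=19.50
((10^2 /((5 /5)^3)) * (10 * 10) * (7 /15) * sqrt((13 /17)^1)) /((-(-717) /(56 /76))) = 196000 * sqrt(221) /694773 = 4.19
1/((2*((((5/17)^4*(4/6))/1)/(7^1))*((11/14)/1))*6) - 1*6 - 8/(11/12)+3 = 137.09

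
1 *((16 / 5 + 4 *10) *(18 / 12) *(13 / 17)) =4212 / 85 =49.55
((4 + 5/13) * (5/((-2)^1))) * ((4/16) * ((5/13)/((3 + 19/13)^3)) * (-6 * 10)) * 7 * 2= 1945125/195112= 9.97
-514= -514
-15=-15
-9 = -9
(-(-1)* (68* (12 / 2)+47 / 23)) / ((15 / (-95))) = -179189 / 69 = -2596.94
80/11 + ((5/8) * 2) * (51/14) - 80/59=380535/36344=10.47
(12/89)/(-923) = -12/82147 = -0.00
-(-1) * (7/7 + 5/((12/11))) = 67/12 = 5.58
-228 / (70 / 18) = -2052 / 35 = -58.63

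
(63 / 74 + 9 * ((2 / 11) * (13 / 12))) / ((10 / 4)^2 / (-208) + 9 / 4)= 888576 / 751729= 1.18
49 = 49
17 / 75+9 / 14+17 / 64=38141 / 33600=1.14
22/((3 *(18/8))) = 3.26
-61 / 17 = -3.59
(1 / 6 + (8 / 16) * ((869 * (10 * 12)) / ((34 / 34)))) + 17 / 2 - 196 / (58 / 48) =4522822 / 87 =51986.46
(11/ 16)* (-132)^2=11979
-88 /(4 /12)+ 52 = -212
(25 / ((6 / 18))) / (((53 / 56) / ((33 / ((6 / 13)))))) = 300300 / 53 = 5666.04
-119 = -119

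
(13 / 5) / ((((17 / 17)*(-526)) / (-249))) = 3237 / 2630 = 1.23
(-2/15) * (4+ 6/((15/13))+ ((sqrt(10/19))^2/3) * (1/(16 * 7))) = -1.23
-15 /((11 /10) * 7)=-150 /77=-1.95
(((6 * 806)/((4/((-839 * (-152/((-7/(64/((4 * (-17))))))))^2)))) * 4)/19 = 1059702000254976/14161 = 74832427106.49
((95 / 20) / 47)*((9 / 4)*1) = 171 / 752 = 0.23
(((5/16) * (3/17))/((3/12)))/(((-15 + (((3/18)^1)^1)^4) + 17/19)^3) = -0.00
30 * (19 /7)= 570 /7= 81.43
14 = 14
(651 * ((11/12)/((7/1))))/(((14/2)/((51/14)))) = 17391/392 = 44.36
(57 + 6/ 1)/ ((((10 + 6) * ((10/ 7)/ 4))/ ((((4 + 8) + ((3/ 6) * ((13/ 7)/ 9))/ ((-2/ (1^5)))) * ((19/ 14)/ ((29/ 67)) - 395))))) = -479041067/ 9280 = -51620.80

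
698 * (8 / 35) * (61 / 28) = 85156 / 245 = 347.58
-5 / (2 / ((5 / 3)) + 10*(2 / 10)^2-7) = 25 / 27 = 0.93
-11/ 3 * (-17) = 187/ 3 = 62.33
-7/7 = -1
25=25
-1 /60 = -0.02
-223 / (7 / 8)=-1784 / 7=-254.86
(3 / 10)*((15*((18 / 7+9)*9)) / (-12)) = -2187 / 56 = -39.05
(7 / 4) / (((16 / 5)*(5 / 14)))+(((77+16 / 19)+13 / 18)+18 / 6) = 454699 / 5472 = 83.10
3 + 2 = 5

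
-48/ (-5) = 48/ 5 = 9.60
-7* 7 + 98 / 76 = -1813 / 38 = -47.71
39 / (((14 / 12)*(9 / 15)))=390 / 7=55.71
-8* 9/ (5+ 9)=-5.14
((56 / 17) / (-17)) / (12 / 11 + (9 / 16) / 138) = -453376 / 2561985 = -0.18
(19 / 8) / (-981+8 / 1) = -19 / 7784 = -0.00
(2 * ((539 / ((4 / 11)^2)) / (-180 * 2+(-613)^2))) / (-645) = -65219 / 1937110440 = -0.00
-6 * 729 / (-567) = 54 / 7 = 7.71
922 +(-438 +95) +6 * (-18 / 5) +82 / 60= 16763 / 30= 558.77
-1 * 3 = -3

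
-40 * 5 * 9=-1800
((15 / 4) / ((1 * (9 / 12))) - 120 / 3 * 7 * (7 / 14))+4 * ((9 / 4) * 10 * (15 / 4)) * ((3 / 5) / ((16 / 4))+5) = 12825 / 8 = 1603.12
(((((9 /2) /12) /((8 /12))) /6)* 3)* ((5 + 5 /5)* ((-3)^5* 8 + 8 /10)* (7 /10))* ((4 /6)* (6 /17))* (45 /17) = -4131729 /2890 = -1429.66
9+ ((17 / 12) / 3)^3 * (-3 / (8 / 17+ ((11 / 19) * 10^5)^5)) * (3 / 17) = 1277379227520000000000000912033925165 / 141931025280000000000000102688777728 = 9.00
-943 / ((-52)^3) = 943 / 140608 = 0.01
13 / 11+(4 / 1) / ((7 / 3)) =223 / 77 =2.90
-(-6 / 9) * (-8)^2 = 128 / 3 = 42.67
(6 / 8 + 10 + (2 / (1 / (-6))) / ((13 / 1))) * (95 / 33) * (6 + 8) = 339815 / 858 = 396.05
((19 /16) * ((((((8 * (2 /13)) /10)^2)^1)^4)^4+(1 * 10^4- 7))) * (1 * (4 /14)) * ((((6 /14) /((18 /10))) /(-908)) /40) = -1957387907326161229632446375994791267469448851847743104239353259 /88066466170366986165741842441635227451854944229125976562500000000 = -0.02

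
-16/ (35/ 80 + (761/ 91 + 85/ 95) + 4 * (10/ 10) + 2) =-442624/ 434183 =-1.02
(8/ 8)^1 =1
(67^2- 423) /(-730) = -2033 /365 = -5.57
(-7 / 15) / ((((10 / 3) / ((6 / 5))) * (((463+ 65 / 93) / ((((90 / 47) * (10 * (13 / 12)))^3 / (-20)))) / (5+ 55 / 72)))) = 133549313625 / 143272417664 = 0.93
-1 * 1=-1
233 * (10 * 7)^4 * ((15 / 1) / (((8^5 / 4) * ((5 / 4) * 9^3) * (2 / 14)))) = 2447519375 / 31104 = 78688.25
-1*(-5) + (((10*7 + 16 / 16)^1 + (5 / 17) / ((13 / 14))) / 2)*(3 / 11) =71593 / 4862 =14.73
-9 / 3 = -3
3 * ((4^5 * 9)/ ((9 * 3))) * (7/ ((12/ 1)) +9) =9813.33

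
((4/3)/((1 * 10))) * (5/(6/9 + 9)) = 2/29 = 0.07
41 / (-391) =-41 / 391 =-0.10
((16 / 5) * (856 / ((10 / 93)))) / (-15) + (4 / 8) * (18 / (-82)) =-17408741 / 10250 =-1698.41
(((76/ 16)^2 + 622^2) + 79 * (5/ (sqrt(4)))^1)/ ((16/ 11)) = 68130315/ 256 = 266134.04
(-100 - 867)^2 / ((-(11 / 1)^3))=-935089 / 1331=-702.55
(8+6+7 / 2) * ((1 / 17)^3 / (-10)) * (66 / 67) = -231 / 658342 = -0.00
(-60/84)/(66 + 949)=-1/1421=-0.00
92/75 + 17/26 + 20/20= 5617/1950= 2.88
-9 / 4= -2.25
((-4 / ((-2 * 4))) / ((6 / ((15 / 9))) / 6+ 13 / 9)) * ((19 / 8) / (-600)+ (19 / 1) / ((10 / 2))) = 54663 / 58880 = 0.93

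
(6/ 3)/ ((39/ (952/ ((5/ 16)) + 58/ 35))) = 213364/ 1365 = 156.31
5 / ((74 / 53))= 265 / 74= 3.58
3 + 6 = 9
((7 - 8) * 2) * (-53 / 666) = 53 / 333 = 0.16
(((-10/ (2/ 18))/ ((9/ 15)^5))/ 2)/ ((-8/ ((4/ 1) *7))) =109375/ 54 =2025.46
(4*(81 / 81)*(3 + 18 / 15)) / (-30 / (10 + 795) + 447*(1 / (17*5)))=76636 / 23819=3.22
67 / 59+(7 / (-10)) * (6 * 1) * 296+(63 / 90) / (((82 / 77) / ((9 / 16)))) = -961171007 / 774080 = -1241.69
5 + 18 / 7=53 / 7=7.57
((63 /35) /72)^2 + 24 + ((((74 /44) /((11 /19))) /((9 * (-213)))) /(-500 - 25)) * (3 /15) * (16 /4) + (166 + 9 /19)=141028464807911 /740406744000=190.47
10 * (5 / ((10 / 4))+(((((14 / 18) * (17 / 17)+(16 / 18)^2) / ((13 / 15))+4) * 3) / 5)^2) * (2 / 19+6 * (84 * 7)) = 649153368028 / 1300455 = 499174.03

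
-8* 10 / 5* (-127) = 2032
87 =87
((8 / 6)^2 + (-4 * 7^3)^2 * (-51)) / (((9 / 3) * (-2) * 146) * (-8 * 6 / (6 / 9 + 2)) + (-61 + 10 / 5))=-864014240 / 141381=-6111.25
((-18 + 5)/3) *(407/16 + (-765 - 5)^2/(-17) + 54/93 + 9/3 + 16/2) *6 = 3818961419/4216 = 905825.76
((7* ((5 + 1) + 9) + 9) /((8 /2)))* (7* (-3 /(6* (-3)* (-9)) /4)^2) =133 /31104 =0.00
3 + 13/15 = 58/15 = 3.87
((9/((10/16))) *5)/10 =36/5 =7.20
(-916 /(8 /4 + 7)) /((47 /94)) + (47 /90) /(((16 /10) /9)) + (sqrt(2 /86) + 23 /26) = -373901 /1872 + sqrt(43) /43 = -199.58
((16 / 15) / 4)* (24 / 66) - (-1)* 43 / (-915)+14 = 141413 / 10065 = 14.05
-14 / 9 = -1.56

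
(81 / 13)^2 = 6561 / 169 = 38.82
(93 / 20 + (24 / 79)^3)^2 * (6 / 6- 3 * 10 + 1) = -14895261588322143 / 24308745552100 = -612.75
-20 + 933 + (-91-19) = 803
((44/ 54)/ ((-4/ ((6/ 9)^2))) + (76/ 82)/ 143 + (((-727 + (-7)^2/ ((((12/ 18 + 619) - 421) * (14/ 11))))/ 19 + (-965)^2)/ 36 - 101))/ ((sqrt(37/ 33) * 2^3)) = 3325445061793835 * sqrt(1221)/ 38203902367488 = 3041.58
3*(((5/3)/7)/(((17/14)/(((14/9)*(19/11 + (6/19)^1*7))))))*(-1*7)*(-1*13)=10485020/31977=327.89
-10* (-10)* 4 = 400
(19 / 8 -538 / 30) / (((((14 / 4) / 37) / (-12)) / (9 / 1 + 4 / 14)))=898027 / 49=18327.08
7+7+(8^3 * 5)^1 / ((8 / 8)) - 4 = 2570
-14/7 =-2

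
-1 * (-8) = 8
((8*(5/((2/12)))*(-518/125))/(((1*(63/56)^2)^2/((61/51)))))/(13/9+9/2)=-4141613056/33151275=-124.93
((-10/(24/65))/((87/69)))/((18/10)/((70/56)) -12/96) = -373750/22881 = -16.33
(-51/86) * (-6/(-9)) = -17/43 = -0.40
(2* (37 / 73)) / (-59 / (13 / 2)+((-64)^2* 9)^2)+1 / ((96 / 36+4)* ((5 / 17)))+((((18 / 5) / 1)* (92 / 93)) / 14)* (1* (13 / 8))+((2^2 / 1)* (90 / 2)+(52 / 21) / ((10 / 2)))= 217588475428373797 / 1199372461523700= 181.42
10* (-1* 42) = -420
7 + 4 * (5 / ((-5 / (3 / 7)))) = 37 / 7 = 5.29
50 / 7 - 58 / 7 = -8 / 7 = -1.14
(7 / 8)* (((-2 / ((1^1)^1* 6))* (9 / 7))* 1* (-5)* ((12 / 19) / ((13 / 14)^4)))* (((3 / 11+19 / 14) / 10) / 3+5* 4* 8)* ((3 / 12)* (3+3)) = 2282685237 / 5969249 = 382.41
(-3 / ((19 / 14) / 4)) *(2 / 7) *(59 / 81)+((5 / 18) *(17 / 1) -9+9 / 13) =-72367 / 13338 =-5.43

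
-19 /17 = -1.12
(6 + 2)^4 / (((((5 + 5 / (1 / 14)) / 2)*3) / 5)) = 8192 / 45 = 182.04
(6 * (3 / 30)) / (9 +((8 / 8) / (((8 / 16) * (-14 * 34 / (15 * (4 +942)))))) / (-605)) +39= 775459 / 19850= 39.07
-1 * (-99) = 99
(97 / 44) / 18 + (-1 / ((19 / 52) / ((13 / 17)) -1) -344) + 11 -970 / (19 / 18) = -6639451285 / 5311944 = -1249.91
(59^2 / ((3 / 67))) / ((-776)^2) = 233227 / 1806528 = 0.13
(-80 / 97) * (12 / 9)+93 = 26743 / 291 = 91.90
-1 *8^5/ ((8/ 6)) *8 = -196608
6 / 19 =0.32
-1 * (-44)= 44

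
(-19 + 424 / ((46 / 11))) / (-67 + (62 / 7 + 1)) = -2653 / 1840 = -1.44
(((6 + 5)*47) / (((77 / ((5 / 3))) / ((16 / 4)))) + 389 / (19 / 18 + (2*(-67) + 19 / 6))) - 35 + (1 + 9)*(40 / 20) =656479 / 24528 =26.76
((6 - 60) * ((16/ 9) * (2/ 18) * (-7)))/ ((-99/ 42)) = -3136/ 99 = -31.68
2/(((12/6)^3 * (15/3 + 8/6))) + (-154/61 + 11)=8.51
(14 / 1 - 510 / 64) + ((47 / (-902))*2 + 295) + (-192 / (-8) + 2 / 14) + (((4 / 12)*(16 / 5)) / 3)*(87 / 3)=1524668881 / 4546080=335.38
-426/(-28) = 213/14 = 15.21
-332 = -332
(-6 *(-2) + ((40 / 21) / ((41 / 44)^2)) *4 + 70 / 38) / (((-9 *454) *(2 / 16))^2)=242713648 / 2799479827431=0.00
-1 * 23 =-23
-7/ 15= -0.47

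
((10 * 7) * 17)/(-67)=-1190/67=-17.76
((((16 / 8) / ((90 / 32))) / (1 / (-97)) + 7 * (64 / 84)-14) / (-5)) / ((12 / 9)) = 11.65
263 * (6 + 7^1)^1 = 3419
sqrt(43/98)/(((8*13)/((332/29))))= 83*sqrt(86)/10556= 0.07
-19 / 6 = -3.17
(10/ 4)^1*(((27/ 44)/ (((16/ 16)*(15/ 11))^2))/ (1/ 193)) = 159.22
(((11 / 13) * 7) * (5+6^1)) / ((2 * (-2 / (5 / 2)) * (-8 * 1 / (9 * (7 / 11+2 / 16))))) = 232155 / 6656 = 34.88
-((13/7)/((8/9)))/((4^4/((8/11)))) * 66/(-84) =117/25088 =0.00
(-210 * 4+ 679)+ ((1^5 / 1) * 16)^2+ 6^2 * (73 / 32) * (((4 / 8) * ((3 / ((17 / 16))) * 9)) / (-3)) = -4298 / 17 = -252.82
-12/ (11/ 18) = -19.64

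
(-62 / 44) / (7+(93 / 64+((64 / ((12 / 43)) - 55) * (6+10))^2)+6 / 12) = -8928 / 49296547223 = -0.00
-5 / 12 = -0.42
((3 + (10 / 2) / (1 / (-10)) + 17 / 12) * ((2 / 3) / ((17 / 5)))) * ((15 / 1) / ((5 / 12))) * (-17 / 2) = 2735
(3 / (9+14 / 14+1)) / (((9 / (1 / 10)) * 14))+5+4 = 41581 / 4620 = 9.00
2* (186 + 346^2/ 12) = 60974/ 3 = 20324.67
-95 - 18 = -113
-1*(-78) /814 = 39 /407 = 0.10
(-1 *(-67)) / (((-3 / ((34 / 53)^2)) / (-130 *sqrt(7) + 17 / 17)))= -77452 / 8427 + 10068760 *sqrt(7) / 8427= 3152.01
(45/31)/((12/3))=45/124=0.36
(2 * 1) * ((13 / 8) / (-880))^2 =0.00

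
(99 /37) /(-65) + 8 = 19141 /2405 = 7.96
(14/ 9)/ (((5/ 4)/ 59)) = 3304/ 45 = 73.42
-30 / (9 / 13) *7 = -910 / 3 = -303.33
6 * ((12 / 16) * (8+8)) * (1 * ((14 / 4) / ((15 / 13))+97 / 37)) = 75324 / 185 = 407.16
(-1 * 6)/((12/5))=-5/2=-2.50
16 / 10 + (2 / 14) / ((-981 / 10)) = 54886 / 34335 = 1.60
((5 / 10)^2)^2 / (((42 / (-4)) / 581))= -83 / 24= -3.46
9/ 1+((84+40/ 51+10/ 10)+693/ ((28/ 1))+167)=58453/ 204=286.53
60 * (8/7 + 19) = 8460/7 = 1208.57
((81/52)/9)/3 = 3/52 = 0.06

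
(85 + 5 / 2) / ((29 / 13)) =2275 / 58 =39.22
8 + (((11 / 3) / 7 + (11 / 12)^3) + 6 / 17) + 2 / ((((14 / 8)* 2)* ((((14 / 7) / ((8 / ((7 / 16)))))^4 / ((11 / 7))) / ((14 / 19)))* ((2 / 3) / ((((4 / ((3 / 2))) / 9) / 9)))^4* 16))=144305420933917085 / 14955907550117184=9.65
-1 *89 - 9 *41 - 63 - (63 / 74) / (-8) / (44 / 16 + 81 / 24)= -520.98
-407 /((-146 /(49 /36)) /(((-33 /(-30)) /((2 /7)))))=1535611 /105120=14.61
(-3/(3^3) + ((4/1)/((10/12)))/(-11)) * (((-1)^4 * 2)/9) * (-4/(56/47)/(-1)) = -0.41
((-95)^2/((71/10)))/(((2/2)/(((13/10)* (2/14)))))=117325/497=236.07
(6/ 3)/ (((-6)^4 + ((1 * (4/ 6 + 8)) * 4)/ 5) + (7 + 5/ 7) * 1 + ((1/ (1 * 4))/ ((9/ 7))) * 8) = 315/ 206672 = 0.00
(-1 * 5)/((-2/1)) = 5/2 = 2.50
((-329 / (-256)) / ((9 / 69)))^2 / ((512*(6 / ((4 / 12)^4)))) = 57259489 / 146767085568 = 0.00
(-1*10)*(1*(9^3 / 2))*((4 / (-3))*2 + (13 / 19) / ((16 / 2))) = 1430055 / 152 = 9408.26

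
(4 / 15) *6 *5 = 8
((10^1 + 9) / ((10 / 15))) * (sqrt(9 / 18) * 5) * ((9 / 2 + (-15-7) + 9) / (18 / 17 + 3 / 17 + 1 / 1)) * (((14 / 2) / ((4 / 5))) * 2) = -151725 * sqrt(2) / 32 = -6705.36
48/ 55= 0.87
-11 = -11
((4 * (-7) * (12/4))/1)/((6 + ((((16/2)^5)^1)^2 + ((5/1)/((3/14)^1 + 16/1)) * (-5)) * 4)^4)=-18586664887/75294218094388185642735350007306641231972225388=-0.00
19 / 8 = 2.38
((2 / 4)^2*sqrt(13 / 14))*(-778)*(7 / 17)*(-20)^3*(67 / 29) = 52126000*sqrt(182) / 493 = 1426406.06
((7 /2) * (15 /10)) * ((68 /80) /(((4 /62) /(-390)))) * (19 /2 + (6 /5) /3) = -42729687 /160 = -267060.54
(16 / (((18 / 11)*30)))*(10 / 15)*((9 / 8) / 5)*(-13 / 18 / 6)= -143 / 24300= -0.01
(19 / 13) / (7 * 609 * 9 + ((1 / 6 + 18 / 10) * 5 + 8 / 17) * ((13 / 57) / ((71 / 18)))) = 435727 / 11438492962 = 0.00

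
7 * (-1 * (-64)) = 448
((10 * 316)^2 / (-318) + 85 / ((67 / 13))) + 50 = -333809255 / 10653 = -31334.77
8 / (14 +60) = 4 / 37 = 0.11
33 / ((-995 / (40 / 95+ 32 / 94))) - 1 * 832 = -147856712 / 177707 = -832.03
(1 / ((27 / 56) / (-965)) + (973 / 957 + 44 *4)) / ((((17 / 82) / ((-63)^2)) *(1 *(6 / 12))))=-378835884420 / 5423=-69857253.26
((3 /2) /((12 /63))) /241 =63 /1928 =0.03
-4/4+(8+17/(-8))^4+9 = 1199.33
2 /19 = 0.11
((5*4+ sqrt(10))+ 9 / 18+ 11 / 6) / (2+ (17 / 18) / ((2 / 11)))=36*sqrt(10) / 259+ 804 / 259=3.54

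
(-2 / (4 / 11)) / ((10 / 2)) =-11 / 10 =-1.10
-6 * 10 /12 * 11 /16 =-55 /16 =-3.44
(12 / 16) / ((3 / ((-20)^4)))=40000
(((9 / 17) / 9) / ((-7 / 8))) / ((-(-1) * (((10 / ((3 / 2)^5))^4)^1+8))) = -3486784401 / 570903023719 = -0.01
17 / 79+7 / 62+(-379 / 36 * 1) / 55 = 662759 / 4849020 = 0.14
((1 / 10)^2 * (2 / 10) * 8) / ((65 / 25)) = 2 / 325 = 0.01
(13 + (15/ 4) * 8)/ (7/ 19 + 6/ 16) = 6536/ 113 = 57.84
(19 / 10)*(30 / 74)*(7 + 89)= 2736 / 37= 73.95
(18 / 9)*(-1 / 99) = -2 / 99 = -0.02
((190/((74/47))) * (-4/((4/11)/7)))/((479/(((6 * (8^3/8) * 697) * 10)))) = -920187206400/17723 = -51920510.43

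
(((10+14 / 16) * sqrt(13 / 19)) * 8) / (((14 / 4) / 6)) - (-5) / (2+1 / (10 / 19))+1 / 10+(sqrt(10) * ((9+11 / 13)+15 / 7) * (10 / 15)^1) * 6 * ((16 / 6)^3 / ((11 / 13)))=539 / 390+1044 * sqrt(247) / 133+2234368 * sqrt(10) / 2079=3523.35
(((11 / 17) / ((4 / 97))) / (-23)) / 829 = -1067 / 1296556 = -0.00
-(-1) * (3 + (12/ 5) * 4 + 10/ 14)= 466/ 35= 13.31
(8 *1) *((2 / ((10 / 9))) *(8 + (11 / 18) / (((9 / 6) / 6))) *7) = 5264 / 5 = 1052.80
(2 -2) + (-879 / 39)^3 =-25153757 / 2197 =-11449.14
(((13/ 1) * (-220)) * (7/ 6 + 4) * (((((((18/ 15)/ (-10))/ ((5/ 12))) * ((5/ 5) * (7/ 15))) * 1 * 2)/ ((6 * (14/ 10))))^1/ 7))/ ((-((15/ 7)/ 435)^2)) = -208776568/ 75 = -2783687.57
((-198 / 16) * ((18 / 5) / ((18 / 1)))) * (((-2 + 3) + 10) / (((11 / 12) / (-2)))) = 297 / 5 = 59.40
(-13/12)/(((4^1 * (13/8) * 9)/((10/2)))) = -5/54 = -0.09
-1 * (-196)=196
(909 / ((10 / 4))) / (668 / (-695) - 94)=-126351 / 32999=-3.83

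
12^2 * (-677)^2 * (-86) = -5675946336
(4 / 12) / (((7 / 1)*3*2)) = 1 / 126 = 0.01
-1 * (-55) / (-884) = -55 / 884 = -0.06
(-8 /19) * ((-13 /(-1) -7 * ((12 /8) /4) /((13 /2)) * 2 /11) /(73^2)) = -14788 /14478893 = -0.00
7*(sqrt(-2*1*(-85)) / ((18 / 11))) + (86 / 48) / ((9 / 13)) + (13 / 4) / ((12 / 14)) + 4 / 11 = 8011 / 1188 + 77*sqrt(170) / 18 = 62.52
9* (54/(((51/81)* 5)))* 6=78732/85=926.26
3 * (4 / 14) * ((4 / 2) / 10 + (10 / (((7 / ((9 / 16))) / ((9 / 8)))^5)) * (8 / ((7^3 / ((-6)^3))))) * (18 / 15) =0.21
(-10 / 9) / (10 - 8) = -5 / 9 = -0.56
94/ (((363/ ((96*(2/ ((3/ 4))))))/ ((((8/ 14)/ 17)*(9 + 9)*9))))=5197824/ 14399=360.99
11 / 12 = 0.92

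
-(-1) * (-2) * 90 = -180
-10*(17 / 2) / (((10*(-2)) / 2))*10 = 85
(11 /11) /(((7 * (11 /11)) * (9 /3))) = 0.05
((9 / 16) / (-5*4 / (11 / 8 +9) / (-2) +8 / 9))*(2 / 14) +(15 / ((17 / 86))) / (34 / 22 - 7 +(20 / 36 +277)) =11437421319 / 35492646784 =0.32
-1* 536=-536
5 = 5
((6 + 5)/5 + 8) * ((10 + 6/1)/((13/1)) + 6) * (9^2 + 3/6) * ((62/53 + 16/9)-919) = -56907968809/10335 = -5506334.67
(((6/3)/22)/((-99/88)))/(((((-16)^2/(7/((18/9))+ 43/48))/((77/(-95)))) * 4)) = 1477/5253120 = 0.00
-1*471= -471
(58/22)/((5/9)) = 261/55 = 4.75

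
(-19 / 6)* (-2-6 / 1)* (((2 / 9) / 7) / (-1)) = -152 / 189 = -0.80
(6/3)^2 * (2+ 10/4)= 18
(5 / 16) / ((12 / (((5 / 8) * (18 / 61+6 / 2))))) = 1675 / 31232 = 0.05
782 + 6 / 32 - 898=-1853 / 16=-115.81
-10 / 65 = -2 / 13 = -0.15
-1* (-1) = 1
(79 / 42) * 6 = 79 / 7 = 11.29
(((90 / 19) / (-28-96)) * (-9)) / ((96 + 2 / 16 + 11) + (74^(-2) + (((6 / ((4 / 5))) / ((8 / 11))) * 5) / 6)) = 591408 / 199059029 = 0.00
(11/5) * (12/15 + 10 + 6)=924/25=36.96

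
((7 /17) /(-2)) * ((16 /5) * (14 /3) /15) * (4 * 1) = -3136 /3825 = -0.82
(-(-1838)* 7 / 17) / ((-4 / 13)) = -83629 / 34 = -2459.68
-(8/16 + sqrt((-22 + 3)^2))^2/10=-1521/40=-38.02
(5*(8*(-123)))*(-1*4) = 19680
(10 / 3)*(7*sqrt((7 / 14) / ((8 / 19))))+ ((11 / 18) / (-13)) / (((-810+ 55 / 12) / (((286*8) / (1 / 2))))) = 7744 / 28995+ 35*sqrt(19) / 6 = 25.69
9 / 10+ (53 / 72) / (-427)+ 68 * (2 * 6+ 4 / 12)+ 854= 260334803 / 153720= 1693.56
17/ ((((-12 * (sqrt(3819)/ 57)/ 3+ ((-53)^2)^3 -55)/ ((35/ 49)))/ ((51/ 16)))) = 867 * sqrt(3819)/ 156809841460511941559536+ 547670279958003/ 313619682921023883119072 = 0.00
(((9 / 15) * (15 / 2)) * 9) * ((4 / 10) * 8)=648 / 5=129.60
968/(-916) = -242/229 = -1.06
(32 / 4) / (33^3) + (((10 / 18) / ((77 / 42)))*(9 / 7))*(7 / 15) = 6542 / 35937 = 0.18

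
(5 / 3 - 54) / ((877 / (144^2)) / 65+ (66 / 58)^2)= -59321583360 / 1468535317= -40.40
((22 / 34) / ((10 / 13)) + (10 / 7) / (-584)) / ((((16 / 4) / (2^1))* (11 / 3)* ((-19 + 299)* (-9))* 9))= -145721 / 28896436800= -0.00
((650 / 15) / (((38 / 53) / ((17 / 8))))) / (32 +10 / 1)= 58565 / 19152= 3.06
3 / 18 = 1 / 6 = 0.17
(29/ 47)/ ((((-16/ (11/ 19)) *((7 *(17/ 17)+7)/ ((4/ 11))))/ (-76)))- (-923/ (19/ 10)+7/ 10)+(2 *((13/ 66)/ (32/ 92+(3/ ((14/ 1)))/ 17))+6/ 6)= 487.23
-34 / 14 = -17 / 7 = -2.43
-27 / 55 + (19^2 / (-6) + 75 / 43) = -835981 / 14190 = -58.91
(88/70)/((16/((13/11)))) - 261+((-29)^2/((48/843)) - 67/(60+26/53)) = 1860512043/128240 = 14508.05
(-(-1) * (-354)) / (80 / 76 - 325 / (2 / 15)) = 13452 / 92585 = 0.15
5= 5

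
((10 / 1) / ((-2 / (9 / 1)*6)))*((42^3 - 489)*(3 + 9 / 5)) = -2649564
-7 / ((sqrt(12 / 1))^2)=-7 / 12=-0.58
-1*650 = -650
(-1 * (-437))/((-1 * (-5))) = 437/5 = 87.40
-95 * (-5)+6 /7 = 3331 /7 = 475.86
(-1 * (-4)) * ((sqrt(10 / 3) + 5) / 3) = 4 * sqrt(30) / 9 + 20 / 3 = 9.10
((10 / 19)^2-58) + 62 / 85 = -1748848 / 30685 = -56.99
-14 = -14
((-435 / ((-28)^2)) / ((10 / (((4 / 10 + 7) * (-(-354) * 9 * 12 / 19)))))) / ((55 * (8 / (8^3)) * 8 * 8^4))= -15383601 / 524339200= -0.03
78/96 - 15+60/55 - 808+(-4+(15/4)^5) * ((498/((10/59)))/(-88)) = -11465757069/450560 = -25447.79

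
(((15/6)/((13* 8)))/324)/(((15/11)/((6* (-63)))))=-77/3744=-0.02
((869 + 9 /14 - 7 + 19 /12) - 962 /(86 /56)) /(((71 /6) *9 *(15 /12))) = 1717922 /961695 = 1.79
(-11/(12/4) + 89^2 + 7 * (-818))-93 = 2098.33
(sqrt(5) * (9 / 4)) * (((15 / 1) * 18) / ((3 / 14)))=2835 * sqrt(5)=6339.25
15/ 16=0.94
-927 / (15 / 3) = -927 / 5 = -185.40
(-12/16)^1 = -0.75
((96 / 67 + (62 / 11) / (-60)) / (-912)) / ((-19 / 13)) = 384839 / 383122080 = 0.00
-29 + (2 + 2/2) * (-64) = -221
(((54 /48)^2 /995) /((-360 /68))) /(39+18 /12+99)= -17 /9870400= -0.00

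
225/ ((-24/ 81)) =-6075/ 8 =-759.38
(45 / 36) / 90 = 1 / 72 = 0.01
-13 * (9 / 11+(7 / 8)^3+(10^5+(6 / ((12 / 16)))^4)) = -7621601689 / 5632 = -1353267.35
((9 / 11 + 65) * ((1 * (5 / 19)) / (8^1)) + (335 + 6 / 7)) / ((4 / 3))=2967159 / 11704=253.52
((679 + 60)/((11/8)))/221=5912/2431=2.43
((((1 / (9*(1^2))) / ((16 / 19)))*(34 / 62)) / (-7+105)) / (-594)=-323 / 259858368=-0.00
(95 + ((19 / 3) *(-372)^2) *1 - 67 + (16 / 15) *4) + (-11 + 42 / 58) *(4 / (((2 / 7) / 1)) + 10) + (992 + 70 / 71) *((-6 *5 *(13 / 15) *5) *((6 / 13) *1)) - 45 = 25220489971 / 30885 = 816593.49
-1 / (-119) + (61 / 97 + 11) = 134329 / 11543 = 11.64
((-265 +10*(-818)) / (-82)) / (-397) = -8445 / 32554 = -0.26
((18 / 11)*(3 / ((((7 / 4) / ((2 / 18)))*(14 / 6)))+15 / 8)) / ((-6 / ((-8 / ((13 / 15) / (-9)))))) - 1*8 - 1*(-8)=-23895 / 539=-44.33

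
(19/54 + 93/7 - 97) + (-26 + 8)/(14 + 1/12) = -5407007/63882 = -84.64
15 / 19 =0.79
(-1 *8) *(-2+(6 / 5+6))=-208 / 5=-41.60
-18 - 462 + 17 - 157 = -620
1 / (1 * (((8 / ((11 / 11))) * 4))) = 1 / 32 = 0.03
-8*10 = -80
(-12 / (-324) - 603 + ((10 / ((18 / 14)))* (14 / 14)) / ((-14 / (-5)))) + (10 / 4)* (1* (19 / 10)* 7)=-61229 / 108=-566.94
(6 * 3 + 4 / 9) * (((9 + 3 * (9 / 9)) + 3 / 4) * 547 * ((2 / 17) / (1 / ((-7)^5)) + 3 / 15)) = -7629774253 / 30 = -254325808.43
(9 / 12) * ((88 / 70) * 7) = 33 / 5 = 6.60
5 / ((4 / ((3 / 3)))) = 5 / 4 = 1.25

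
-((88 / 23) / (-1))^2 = -7744 / 529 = -14.64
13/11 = 1.18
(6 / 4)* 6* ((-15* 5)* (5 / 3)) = -1125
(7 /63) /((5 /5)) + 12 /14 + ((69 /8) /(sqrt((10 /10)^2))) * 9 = 39611 /504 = 78.59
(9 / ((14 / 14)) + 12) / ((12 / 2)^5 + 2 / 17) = 357 / 132194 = 0.00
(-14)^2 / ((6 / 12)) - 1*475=-83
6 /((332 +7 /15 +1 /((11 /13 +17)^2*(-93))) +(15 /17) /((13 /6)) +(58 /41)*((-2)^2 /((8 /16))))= 1360680946560 /78055677009503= 0.02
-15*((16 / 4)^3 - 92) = 420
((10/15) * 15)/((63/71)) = 710/63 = 11.27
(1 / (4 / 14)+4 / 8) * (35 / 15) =28 / 3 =9.33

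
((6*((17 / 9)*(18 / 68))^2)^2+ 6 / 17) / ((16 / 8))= 177 / 136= 1.30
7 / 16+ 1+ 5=103 / 16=6.44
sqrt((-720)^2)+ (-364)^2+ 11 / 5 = 666091 / 5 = 133218.20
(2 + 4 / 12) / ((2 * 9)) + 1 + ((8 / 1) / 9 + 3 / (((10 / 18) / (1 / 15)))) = 3211 / 1350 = 2.38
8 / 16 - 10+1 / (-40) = -381 / 40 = -9.52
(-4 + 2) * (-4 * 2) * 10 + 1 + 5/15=484/3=161.33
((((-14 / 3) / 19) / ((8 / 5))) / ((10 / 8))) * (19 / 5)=-7 / 15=-0.47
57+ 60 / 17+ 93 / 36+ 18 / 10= 64.91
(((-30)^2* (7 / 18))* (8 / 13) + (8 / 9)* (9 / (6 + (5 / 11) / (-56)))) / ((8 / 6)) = 7799148 / 47983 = 162.54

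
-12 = -12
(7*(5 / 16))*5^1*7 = 1225 / 16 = 76.56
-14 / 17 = -0.82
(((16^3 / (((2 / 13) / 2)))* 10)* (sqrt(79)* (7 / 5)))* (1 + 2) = 2236416* sqrt(79) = 19877700.21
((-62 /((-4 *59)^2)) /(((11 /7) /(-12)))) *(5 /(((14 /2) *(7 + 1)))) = 465 /612656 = 0.00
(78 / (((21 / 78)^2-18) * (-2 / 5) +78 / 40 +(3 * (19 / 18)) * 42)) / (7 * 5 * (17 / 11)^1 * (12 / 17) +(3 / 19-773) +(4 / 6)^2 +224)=-41325570 / 38418151267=-0.00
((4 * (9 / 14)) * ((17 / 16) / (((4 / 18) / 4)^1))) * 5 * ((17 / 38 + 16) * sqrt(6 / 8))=4303125 * sqrt(3) / 2128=3502.46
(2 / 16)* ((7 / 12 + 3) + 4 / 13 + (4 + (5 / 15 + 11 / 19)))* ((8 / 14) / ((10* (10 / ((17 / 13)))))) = 443581 / 53944800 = 0.01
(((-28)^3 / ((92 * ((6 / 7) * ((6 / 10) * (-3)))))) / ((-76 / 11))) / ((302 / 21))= -924385 / 593883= -1.56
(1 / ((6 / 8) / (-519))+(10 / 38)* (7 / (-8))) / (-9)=11691 / 152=76.91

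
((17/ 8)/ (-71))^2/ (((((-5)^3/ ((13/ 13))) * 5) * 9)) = -0.00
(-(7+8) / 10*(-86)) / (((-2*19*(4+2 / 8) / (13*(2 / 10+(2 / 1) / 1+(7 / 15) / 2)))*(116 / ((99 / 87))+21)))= -1346631 / 6552055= -0.21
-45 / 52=-0.87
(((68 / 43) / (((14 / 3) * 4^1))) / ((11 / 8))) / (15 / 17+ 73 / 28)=13872 / 785653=0.02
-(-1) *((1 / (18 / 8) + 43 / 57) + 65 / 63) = 890 / 399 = 2.23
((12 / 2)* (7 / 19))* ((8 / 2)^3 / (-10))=-1344 / 95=-14.15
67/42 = 1.60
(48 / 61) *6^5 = 373248 / 61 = 6118.82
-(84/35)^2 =-5.76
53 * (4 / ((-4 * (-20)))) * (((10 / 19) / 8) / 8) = 0.02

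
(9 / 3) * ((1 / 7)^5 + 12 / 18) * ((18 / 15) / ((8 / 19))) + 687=232844349 / 336140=692.70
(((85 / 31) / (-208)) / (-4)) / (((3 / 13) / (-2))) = -85 / 2976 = -0.03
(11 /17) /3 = 11 /51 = 0.22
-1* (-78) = 78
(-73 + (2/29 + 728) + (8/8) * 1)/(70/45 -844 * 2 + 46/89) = -7619913/19581206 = -0.39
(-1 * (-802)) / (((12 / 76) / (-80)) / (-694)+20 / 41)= 34686564160 / 21097723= 1644.09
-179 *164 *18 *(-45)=23778360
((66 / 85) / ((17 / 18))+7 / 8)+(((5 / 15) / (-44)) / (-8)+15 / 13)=56573789 / 19836960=2.85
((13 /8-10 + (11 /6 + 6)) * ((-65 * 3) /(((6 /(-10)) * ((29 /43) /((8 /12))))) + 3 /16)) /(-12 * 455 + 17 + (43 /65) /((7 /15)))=0.03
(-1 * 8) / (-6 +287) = -8 / 281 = -0.03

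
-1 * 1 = -1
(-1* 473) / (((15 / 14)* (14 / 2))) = -63.07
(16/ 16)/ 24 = 1/ 24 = 0.04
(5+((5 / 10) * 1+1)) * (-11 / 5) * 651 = -93093 / 10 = -9309.30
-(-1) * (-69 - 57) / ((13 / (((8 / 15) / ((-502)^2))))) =-84 / 4095065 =-0.00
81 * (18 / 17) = 1458 / 17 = 85.76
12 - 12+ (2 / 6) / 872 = 1 / 2616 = 0.00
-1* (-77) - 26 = 51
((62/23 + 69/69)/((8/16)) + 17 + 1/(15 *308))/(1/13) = 33693959/106260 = 317.09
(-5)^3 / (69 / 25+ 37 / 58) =-181250 / 4927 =-36.79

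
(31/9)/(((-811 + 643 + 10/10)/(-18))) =62/167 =0.37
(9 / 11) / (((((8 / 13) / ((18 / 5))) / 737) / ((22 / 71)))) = 776061 / 710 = 1093.04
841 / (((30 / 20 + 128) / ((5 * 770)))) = 25002.70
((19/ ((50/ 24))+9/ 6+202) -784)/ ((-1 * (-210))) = -9523/ 3500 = -2.72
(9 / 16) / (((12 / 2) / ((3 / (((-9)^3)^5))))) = -1 / 732057358558752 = -0.00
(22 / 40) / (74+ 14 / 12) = 3 / 410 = 0.01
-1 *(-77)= 77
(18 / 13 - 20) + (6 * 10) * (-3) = -2582 / 13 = -198.62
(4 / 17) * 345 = 1380 / 17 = 81.18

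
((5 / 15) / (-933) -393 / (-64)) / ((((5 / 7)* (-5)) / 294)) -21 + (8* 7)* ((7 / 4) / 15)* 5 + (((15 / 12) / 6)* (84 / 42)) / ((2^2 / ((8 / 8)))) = -368494699 / 746400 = -493.70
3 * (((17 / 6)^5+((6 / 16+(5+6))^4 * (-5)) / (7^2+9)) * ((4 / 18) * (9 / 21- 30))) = 1673883862681 / 67350528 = 24853.31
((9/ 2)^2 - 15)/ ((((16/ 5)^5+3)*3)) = 21875/ 4231804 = 0.01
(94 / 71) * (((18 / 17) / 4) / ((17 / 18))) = 7614 / 20519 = 0.37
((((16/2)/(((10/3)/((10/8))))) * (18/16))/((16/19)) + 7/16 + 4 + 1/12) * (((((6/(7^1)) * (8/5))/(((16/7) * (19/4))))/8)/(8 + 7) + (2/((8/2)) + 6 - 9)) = -155497/7296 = -21.31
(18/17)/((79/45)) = 810/1343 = 0.60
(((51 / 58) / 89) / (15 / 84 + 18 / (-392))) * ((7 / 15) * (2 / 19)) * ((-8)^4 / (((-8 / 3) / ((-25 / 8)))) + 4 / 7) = 17.56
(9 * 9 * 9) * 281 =204849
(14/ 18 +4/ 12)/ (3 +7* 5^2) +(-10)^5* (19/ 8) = -190237495/ 801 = -237499.99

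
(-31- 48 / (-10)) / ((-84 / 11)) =1441 / 420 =3.43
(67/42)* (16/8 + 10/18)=1541/378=4.08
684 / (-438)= -114 / 73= -1.56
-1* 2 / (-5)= 2 / 5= 0.40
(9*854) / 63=122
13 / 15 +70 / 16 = 629 / 120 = 5.24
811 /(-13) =-811 /13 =-62.38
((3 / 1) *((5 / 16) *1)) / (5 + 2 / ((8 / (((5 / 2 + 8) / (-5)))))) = 75 / 358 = 0.21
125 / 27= 4.63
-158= -158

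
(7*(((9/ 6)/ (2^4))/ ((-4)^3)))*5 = -105/ 2048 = -0.05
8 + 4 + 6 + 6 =24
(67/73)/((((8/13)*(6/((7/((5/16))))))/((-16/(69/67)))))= -6535984/75555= -86.51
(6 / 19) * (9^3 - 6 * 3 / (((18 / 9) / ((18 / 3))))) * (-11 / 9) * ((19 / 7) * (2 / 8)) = -176.79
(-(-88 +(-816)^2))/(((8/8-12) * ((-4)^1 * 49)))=-166442/539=-308.80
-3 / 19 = -0.16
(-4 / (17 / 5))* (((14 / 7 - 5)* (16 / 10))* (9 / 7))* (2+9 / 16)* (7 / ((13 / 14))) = 30996 / 221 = 140.25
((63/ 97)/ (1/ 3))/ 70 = 27/ 970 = 0.03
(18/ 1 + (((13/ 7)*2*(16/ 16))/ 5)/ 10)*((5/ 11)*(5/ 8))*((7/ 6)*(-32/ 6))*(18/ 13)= -6326/ 143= -44.24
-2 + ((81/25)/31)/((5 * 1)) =-7669/3875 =-1.98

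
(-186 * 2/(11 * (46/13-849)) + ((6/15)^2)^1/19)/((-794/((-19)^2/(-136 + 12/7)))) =46229204/281986469875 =0.00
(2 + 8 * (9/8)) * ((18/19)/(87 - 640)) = -198/10507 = -0.02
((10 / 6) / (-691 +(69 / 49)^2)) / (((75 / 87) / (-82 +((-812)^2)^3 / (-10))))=4989607020138485637529 / 62037375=80429048136522.31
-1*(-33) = 33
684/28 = 171/7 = 24.43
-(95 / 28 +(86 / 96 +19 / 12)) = -1973 / 336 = -5.87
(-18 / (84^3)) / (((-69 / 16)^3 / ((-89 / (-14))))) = 5696 / 2366250327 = 0.00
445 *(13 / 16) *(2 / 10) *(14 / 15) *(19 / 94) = 153881 / 11280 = 13.64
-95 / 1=-95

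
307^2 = 94249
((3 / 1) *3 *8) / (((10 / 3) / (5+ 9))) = 1512 / 5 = 302.40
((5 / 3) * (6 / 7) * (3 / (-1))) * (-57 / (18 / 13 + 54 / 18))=390 / 7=55.71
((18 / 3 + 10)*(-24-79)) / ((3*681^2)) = -1648 / 1391283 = -0.00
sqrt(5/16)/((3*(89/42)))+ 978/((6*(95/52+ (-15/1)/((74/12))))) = -313612/1165+ 7*sqrt(5)/178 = -269.11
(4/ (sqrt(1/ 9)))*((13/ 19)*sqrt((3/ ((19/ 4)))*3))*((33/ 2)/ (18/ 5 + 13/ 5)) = 77220*sqrt(19)/ 11191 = 30.08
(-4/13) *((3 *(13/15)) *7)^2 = -2548/25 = -101.92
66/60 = 11/10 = 1.10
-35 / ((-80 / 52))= 91 / 4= 22.75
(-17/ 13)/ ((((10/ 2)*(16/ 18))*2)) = -153/ 1040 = -0.15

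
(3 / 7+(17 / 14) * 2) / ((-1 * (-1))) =20 / 7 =2.86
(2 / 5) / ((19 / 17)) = 34 / 95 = 0.36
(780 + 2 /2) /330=71 /30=2.37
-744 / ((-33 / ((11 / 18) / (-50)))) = -62 / 225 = -0.28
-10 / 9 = -1.11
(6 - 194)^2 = 35344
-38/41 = -0.93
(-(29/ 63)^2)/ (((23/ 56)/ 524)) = -3525472/ 13041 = -270.34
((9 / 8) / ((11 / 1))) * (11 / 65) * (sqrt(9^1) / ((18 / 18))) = 27 / 520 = 0.05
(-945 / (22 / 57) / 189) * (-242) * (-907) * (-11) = 31277895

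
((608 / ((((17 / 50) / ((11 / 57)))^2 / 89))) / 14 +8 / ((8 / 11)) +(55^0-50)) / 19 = 417614546 / 6572727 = 63.54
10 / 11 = 0.91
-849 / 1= -849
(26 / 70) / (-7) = -13 / 245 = -0.05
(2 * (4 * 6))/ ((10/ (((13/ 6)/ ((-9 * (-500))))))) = 0.00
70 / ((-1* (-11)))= 6.36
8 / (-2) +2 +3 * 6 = 16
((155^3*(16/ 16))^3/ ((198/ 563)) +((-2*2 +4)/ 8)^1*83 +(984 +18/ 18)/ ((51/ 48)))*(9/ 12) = 494245358788636997261105/ 4488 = 110125971209589348765.84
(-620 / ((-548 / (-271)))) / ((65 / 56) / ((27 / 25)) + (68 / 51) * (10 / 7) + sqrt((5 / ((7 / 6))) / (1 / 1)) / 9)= -57223915560 / 552769381 + 304855488 * sqrt(210) / 552769381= -95.53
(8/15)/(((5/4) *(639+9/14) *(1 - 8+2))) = -448/3358125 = -0.00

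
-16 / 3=-5.33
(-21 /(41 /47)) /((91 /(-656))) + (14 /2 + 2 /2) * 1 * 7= 2984 /13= 229.54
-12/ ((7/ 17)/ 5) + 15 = -915/ 7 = -130.71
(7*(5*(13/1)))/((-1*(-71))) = 6.41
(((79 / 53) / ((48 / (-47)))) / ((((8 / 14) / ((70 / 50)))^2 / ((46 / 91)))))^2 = 858012886508449 / 43750287360000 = 19.61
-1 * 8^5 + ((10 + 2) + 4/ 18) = -294802/ 9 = -32755.78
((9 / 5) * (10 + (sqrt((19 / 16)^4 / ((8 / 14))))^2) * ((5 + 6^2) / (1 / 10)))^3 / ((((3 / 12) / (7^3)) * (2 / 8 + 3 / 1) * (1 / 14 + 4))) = 1774329365156525962866799946109 / 17381079811883008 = 102083954757716.58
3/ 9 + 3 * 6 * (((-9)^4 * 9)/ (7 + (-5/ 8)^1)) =8503073/ 51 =166726.92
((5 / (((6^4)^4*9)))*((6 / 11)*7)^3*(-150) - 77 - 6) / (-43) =2164281075087227 / 1121254050926592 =1.93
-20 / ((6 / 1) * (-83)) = 10 / 249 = 0.04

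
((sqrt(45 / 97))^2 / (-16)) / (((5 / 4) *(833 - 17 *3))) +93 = 28217679 / 303416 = 93.00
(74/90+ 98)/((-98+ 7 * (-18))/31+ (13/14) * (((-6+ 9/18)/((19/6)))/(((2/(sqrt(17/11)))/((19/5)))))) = -121049474560/6391037277+ 1555578388 * sqrt(187)/2130345759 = -8.96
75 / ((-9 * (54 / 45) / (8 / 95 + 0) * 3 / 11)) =-1100 / 513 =-2.14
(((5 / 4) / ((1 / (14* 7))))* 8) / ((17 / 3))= 2940 / 17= 172.94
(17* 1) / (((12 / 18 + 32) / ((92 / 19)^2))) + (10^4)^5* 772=77200000000000000000012.20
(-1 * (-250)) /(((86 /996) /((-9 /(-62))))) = 560250 /1333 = 420.29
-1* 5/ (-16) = 5/ 16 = 0.31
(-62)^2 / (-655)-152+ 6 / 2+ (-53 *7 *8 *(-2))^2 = 23079541441 / 655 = 35235941.13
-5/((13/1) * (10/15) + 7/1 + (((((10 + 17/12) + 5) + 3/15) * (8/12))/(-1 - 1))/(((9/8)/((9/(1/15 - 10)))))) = -745/2999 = -0.25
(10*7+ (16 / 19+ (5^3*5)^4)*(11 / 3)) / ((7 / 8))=255126953158328 / 399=639415922702.58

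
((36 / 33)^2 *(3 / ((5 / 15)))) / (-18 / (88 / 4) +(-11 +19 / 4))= -5184 / 3421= -1.52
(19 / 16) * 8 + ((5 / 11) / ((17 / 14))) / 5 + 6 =5825 / 374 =15.57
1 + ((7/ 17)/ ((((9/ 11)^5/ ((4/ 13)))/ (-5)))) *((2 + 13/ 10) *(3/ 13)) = -0.32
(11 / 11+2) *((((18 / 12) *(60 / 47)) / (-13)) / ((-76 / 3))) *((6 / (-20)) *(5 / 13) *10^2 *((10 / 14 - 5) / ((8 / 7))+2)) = 212625 / 603668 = 0.35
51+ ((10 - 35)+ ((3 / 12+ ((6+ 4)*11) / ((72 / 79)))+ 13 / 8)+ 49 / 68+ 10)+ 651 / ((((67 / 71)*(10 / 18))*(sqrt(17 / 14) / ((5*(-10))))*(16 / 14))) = 194971 / 1224 - 14559615*sqrt(238) / 4556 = -49141.59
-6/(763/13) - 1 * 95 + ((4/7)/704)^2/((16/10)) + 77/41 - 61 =-8369012641975/54265243648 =-154.22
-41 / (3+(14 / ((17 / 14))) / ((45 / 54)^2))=-17425 / 8331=-2.09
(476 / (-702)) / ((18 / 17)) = -2023 / 3159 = -0.64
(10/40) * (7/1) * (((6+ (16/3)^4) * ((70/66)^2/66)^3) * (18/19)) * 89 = 0.60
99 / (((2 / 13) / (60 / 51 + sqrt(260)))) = 12870 / 17 + 1287 *sqrt(65) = 11133.18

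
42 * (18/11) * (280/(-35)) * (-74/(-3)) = -149184/11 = -13562.18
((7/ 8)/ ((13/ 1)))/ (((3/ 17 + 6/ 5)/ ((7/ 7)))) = 595/ 12168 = 0.05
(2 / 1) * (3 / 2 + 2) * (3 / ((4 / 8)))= 42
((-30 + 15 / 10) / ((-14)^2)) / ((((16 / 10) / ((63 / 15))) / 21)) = -513 / 64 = -8.02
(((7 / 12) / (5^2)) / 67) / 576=7 / 11577600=0.00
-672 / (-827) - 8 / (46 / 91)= -285572 / 19021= -15.01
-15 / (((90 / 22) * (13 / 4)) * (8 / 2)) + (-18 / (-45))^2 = -119 / 975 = -0.12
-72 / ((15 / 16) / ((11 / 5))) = -4224 / 25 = -168.96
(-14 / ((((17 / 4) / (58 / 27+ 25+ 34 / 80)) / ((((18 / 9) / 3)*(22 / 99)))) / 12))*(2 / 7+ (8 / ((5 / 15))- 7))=-57652144 / 20655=-2791.20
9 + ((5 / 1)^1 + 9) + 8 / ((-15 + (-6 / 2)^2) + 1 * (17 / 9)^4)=1068053 / 44155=24.19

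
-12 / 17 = -0.71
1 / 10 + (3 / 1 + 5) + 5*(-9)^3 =-36369 / 10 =-3636.90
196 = 196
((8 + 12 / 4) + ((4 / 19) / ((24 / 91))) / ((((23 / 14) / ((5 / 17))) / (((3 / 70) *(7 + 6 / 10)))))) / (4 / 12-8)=-64788 / 44965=-1.44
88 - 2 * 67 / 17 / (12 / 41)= 6229 / 102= 61.07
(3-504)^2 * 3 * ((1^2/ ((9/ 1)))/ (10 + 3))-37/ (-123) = 6436.22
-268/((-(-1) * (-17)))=268/17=15.76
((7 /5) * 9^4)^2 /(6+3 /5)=703096443 /55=12783571.69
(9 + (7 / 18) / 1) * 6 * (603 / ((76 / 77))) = 2615613 / 76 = 34415.96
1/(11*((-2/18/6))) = -54/11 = -4.91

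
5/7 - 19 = -18.29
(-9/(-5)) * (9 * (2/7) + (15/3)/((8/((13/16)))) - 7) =-31617/4480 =-7.06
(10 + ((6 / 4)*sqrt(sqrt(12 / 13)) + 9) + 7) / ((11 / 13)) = 3*13^(3 / 4)*sqrt(2)*3^(1 / 4) / 22 + 338 / 11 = 32.46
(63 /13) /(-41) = -63 /533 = -0.12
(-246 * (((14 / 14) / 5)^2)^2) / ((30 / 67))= -2747 / 3125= -0.88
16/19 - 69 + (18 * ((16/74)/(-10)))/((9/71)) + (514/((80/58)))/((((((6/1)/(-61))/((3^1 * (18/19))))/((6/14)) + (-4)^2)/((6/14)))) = -31582851905/516094796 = -61.20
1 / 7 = 0.14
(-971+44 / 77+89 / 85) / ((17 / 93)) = -53640726 / 10115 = -5303.09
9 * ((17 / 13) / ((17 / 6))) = 54 / 13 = 4.15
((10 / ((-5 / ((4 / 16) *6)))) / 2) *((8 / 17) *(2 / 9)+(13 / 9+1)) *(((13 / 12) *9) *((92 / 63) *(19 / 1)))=-1034.36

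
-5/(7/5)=-25/7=-3.57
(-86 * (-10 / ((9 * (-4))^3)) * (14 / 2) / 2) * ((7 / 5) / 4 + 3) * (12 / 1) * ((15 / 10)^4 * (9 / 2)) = -60501 / 1024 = -59.08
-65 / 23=-2.83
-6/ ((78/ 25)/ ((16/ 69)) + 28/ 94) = -56400/ 129277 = -0.44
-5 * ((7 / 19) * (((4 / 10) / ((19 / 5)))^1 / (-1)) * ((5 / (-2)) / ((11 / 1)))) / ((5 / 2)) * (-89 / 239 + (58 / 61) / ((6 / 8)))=-2741270 / 173679627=-0.02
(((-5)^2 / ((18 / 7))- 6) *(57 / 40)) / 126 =1273 / 30240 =0.04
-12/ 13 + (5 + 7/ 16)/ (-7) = -2475/ 1456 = -1.70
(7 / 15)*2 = 14 / 15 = 0.93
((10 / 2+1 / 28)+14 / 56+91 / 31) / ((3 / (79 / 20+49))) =157438 / 1085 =145.10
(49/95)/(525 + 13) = 49/51110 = 0.00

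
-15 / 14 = -1.07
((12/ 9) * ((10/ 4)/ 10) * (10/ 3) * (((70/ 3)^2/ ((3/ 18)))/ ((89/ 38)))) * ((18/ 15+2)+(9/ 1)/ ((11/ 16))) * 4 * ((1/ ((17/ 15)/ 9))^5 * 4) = 17732613104640000000/ 1390040003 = 12756908482.04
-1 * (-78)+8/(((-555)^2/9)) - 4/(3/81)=-1026742/34225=-30.00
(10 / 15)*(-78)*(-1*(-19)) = -988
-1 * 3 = -3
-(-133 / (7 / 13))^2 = -61009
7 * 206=1442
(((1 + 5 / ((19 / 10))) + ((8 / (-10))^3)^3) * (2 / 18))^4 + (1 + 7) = 99823024834670353054369495747592041 / 12442412567907012999057769775390625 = 8.02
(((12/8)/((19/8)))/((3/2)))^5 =32768/2476099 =0.01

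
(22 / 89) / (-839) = -22 / 74671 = -0.00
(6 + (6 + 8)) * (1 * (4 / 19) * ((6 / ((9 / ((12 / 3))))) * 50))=32000 / 57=561.40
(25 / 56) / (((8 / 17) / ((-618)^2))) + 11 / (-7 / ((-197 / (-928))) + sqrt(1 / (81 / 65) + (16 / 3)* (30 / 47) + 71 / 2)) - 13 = 12561413042617303313 / 34671020751472 - 3842091* sqrt(28418738) / 309562685281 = 362302.88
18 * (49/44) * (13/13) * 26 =5733/11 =521.18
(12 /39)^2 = 16 /169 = 0.09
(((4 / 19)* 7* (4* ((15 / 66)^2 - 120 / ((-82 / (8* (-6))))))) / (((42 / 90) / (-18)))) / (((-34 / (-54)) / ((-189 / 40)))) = -11289086235 / 94259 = -119766.67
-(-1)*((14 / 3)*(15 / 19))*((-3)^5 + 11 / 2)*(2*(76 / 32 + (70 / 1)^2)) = -34316625 / 4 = -8579156.25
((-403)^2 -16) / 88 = 14763 / 8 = 1845.38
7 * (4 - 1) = 21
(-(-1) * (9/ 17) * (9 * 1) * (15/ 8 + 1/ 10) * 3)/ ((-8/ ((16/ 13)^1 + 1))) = -556713/ 70720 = -7.87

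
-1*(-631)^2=-398161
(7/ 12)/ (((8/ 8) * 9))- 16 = -1721/ 108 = -15.94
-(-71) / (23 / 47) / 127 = 3337 / 2921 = 1.14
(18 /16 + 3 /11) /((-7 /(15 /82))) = -45 /1232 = -0.04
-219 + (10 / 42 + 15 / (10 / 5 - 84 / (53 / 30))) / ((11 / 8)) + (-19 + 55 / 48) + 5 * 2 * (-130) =-2285437697 / 1487024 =-1536.92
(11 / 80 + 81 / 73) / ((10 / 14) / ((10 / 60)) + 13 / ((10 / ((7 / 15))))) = 764715 / 3000008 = 0.25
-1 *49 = -49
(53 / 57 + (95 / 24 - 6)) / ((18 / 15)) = -845 / 912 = -0.93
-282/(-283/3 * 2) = 423/283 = 1.49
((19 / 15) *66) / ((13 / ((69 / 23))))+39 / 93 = 39719 / 2015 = 19.71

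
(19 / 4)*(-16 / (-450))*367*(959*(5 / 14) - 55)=160379 / 9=17819.89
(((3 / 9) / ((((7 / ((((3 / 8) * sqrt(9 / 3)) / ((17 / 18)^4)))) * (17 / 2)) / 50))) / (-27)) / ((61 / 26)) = -0.00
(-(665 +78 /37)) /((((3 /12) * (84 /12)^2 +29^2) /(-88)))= 8688416 /126281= 68.80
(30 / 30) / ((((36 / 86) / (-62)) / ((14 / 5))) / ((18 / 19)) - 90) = -37324 / 3359255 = -0.01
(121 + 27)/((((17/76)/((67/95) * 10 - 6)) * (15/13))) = 30784/51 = 603.61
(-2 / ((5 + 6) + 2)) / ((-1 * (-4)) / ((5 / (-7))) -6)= 5 / 377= 0.01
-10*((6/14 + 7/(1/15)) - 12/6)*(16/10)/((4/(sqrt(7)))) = -2896*sqrt(7)/7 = -1094.59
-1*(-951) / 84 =317 / 28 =11.32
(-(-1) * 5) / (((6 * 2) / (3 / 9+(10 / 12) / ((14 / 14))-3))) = -55 / 72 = -0.76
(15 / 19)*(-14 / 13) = -210 / 247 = -0.85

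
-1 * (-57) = 57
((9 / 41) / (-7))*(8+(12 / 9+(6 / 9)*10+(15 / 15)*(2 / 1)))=-162 / 287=-0.56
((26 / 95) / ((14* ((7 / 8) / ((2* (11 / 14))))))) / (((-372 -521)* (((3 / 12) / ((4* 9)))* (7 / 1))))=-164736 / 203688835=-0.00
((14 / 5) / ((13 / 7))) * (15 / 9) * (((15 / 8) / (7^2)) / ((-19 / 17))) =-0.09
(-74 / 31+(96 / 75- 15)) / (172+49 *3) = -12483 / 247225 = -0.05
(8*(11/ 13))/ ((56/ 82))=902/ 91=9.91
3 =3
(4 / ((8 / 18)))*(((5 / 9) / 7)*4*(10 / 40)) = 5 / 7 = 0.71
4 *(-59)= -236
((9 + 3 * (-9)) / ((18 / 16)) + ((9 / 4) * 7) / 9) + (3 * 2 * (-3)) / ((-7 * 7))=-13.88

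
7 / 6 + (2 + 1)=25 / 6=4.17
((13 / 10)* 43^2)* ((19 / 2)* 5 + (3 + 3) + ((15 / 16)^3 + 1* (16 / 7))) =39014767181 / 286720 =136072.71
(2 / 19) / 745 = 2 / 14155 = 0.00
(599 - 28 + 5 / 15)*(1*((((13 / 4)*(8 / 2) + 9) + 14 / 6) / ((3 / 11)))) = 1376342 / 27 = 50975.63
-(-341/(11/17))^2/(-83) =277729/83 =3346.13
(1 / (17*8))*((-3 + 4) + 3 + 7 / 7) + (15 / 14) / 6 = 205 / 952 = 0.22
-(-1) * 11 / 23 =11 / 23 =0.48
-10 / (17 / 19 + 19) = -0.50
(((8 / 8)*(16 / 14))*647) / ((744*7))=647 / 4557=0.14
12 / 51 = 4 / 17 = 0.24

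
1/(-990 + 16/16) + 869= 859440/989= 869.00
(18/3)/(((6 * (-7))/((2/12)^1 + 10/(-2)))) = 29/42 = 0.69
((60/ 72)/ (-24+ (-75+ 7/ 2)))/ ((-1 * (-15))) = -1/ 1719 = -0.00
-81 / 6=-13.50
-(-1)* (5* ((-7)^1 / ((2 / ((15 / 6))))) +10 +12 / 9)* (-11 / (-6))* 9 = -4279 / 8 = -534.88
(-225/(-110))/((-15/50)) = -75/11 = -6.82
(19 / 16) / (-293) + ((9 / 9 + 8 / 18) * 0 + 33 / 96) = 3185 / 9376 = 0.34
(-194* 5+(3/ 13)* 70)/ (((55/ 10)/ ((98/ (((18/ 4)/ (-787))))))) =3825449600/ 1287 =2972377.31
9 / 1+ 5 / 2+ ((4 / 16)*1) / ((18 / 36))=12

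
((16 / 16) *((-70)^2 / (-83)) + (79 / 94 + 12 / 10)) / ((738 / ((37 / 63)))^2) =-434834101 / 12046800903480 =-0.00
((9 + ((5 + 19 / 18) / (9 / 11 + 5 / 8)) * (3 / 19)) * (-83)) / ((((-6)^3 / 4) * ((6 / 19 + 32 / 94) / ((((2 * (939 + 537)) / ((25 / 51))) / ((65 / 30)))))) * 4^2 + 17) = -190185683159 / 3983046517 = -47.75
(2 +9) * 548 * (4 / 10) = 12056 / 5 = 2411.20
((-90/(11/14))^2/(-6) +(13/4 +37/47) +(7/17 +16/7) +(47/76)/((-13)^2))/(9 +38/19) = -9474682199285/47807185426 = -198.19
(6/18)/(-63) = -1/189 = -0.01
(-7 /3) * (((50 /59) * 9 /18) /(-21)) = 25 /531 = 0.05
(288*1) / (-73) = -288 / 73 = -3.95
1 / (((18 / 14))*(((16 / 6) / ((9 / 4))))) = 21 / 32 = 0.66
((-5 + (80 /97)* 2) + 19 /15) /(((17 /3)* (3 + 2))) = -3032 /41225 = -0.07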